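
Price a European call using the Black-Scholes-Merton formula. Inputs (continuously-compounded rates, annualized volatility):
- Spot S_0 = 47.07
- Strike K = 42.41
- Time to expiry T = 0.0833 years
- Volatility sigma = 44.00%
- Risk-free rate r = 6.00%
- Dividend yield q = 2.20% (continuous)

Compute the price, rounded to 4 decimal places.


d1 = (ln(S/K) + (r - q + 0.5*sigma^2) * T) / (sigma * sqrt(T)) = 0.90935513
d2 = d1 - sigma * sqrt(T) = 0.78236348
exp(-rT) = 0.99501447; exp(-qT) = 0.99816908
C = S_0 * exp(-qT) * N(d1) - K * exp(-rT) * N(d2)
N(d1) = 0.81841865; N(d2) = 0.78299951
C = 47.0700 * 0.99816908 * 0.81841865 - 42.4100 * 0.99501447 * 0.78299951 = 5.4110

Answer: Price = 5.4110


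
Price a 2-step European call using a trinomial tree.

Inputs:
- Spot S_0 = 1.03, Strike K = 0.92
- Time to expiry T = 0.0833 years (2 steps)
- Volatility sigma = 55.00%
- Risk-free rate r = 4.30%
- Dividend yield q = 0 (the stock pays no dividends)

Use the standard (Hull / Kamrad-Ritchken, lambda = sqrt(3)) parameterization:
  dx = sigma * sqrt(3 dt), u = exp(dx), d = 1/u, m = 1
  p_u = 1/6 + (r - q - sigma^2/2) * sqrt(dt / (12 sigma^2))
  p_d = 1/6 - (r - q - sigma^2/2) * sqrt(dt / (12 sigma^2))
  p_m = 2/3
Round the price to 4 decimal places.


Answer: Price = V(0,0) = 0.1373

Derivation:
dt = T/N = 0.041650; dx = sigma*sqrt(3*dt) = 0.194415
u = exp(dx) = 1.214601; d = 1/u = 0.823316
p_u = 0.155071, p_m = 0.666667, p_d = 0.178262
Discount per step: exp(-r*dt) = 0.998211
Stock lattice S(k, j) with j the centered position index:
  k=0: S(0,+0) = 1.0300
  k=1: S(1,-1) = 0.8480; S(1,+0) = 1.0300; S(1,+1) = 1.2510
  k=2: S(2,-2) = 0.6982; S(2,-1) = 0.8480; S(2,+0) = 1.0300; S(2,+1) = 1.2510; S(2,+2) = 1.5195
Terminal payoffs V(N, j) = max(S_T - K, 0):
  V(2,-2) = 0.000000; V(2,-1) = 0.000000; V(2,+0) = 0.110000; V(2,+1) = 0.331039; V(2,+2) = 0.599513
Backward induction: V(k, j) = exp(-r*dt) * [p_u * V(k+1, j+1) + p_m * V(k+1, j) + p_d * V(k+1, j-1)]
  V(1,-1) = exp(-r*dt) * [p_u*0.110000 + p_m*0.000000 + p_d*0.000000] = 0.017027
  V(1,+0) = exp(-r*dt) * [p_u*0.331039 + p_m*0.110000 + p_d*0.000000] = 0.124445
  V(1,+1) = exp(-r*dt) * [p_u*0.599513 + p_m*0.331039 + p_d*0.110000] = 0.332672
  V(0,+0) = exp(-r*dt) * [p_u*0.332672 + p_m*0.124445 + p_d*0.017027] = 0.137340


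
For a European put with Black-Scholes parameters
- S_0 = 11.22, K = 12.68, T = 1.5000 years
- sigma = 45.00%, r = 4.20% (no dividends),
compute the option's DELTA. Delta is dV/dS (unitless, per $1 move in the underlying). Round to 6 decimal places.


d1 = 0.1679205981; d2 = -0.3832145940
phi(d1) = 0.3933571910; exp(-qT) = 1.0000000000; exp(-rT) = 0.9389434737
N(-d1) = 0.4333228726
Delta = -exp(-qT) * N(-d1) = -1.0000000000 * 0.4333228726 = -0.433323

Answer: Delta = -0.433323


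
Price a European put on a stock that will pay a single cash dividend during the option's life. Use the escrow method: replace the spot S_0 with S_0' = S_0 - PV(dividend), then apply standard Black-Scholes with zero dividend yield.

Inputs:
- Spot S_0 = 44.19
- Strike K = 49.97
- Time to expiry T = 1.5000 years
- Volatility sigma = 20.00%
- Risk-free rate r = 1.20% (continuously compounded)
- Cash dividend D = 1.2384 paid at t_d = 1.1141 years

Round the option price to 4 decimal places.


PV(D) = D * exp(-r * t_d) = 1.2384 * 0.98671977 = 1.22195376
S_0' = S_0 - PV(D) = 44.1900 - 1.22195376 = 42.96804624
d1 = (ln(S_0'/K) + (r + sigma^2/2)*T) / (sigma*sqrt(T)) = -0.42035733
d2 = d1 - sigma*sqrt(T) = -0.66530630
exp(-rT) = 0.98216103
N(-d1) = 0.66288778; N(-d2) = 0.74707270
P = K * exp(-rT) * N(-d2) - S_0' * N(-d1) = 49.9700 * 0.98216103 * 0.74707270 - 42.96804624 * 0.66288778 = 8.1823

Answer: Price = 8.1823


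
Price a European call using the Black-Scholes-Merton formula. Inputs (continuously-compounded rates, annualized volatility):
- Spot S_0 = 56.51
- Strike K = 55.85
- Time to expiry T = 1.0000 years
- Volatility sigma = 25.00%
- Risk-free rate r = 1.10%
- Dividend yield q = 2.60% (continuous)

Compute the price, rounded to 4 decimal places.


d1 = (ln(S/K) + (r - q + 0.5*sigma^2) * T) / (sigma * sqrt(T)) = 0.11199235
d2 = d1 - sigma * sqrt(T) = -0.13800765
exp(-rT) = 0.98906028; exp(-qT) = 0.97433509
C = S_0 * exp(-qT) * N(d1) - K * exp(-rT) * N(d2)
N(d1) = 0.54458526; N(d2) = 0.44511719
C = 56.5100 * 0.97433509 * 0.54458526 - 55.8500 * 0.98906028 * 0.44511719 = 5.3969

Answer: Price = 5.3969


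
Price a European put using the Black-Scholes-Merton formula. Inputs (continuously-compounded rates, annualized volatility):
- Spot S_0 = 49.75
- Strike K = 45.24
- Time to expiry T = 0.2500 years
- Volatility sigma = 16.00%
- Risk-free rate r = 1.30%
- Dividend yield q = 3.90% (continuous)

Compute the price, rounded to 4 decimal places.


Answer: Price = 0.2552

Derivation:
d1 = (ln(S/K) + (r - q + 0.5*sigma^2) * T) / (sigma * sqrt(T)) = 1.14661015
d2 = d1 - sigma * sqrt(T) = 1.06661015
exp(-rT) = 0.99675528; exp(-qT) = 0.99029738
P = K * exp(-rT) * N(-d2) - S_0 * exp(-qT) * N(-d1)
N(-d1) = 0.12577139; N(-d2) = 0.14307396
P = 45.2400 * 0.99675528 * 0.14307396 - 49.7500 * 0.99029738 * 0.12577139 = 0.2552


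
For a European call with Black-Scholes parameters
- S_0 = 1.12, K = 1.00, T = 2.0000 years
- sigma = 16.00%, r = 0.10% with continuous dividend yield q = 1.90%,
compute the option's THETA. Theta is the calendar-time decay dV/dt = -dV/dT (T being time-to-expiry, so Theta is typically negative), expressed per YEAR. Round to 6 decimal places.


Answer: Theta = -0.008694

Derivation:
d1 = 0.4548848210; d2 = 0.2286106510
phi(d1) = 0.3597310416; exp(-qT) = 0.9627129409; exp(-rT) = 0.9980019987
Theta = -S*exp(-qT)*phi(d1)*sigma/(2*sqrt(T)) - r*K*exp(-rT)*N(d2) + q*S*exp(-qT)*N(d1)
N(d1) = 0.6754039482; N(d2) = 0.5904142273; sqrt(T) = 1.4142135624
Term 1 = -1.1200 * 0.9627129409 * 0.3597310416 * 0.1600 / (2 * 1.4142135624) = -0.0219415719
Term 2 = -0.0010 * 1.0000 * 0.9980019987 * 0.5904142273 = -0.0005892346
Term 3 = 0.0190 * 1.1200 * 0.9627129409 * 0.6754039482 = 0.0138366842
Theta = -0.0219415719 + (-0.0005892346) + (0.0138366842) = -0.008694


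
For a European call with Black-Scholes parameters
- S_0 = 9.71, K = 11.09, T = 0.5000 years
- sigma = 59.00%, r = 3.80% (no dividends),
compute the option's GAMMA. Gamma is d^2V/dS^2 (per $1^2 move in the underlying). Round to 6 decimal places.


Answer: Gamma = 0.098277

Derivation:
d1 = -0.0643887098; d2 = -0.4815817107
phi(d1) = 0.3981161484; exp(-qT) = 1.0000000000; exp(-rT) = 0.9811793622
Gamma = exp(-qT) * phi(d1) / (S * sigma * sqrt(T)) = 1.0000000000 * 0.3981161484 / (9.7100 * 0.5900 * 0.7071067812) = 0.098277


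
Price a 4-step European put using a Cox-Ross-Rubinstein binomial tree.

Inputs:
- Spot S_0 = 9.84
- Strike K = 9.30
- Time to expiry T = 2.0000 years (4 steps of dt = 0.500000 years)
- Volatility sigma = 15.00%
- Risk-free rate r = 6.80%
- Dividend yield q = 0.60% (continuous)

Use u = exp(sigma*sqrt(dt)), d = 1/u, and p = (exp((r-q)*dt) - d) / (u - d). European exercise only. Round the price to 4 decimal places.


Answer: Price = V(0,0) = 0.2088

Derivation:
dt = T/N = 0.500000
u = exp(sigma*sqrt(dt)) = 1.111895; d = 1/u = 0.899365
p = (exp((r-q)*dt) - d) / (u - d) = 0.621654
Discount per step: exp(-r*dt) = 0.966572
Stock lattice S(k, i) with i counting down-moves:
  k=0: S(0,0) = 9.8400
  k=1: S(1,0) = 10.9410; S(1,1) = 8.8498
  k=2: S(2,0) = 12.1653; S(2,1) = 9.8400; S(2,2) = 7.9592
  k=3: S(3,0) = 13.5265; S(3,1) = 10.9410; S(3,2) = 8.8498; S(3,3) = 7.1582
  k=4: S(4,0) = 15.0401; S(4,1) = 12.1653; S(4,2) = 9.8400; S(4,3) = 7.9592; S(4,4) = 6.4378
Terminal payoffs V(N, i) = max(K - S_T, 0):
  V(4,0) = 0.000000; V(4,1) = 0.000000; V(4,2) = 0.000000; V(4,3) = 1.340838; V(4,4) = 2.862169
Backward induction: V(k, i) = exp(-r*dt) * [p * V(k+1, i) + (1-p) * V(k+1, i+1)].
  V(3,0) = exp(-r*dt) * [p*0.000000 + (1-p)*0.000000] = 0.000000
  V(3,1) = exp(-r*dt) * [p*0.000000 + (1-p)*0.000000] = 0.000000
  V(3,2) = exp(-r*dt) * [p*0.000000 + (1-p)*1.340838] = 0.490342
  V(3,3) = exp(-r*dt) * [p*1.340838 + (1-p)*2.862169] = 1.852364
  V(2,0) = exp(-r*dt) * [p*0.000000 + (1-p)*0.000000] = 0.000000
  V(2,1) = exp(-r*dt) * [p*0.000000 + (1-p)*0.490342] = 0.179317
  V(2,2) = exp(-r*dt) * [p*0.490342 + (1-p)*1.852364] = 0.972039
  V(1,0) = exp(-r*dt) * [p*0.000000 + (1-p)*0.179317] = 0.065576
  V(1,1) = exp(-r*dt) * [p*0.179317 + (1-p)*0.972039] = 0.463220
  V(0,0) = exp(-r*dt) * [p*0.065576 + (1-p)*0.463220] = 0.208801


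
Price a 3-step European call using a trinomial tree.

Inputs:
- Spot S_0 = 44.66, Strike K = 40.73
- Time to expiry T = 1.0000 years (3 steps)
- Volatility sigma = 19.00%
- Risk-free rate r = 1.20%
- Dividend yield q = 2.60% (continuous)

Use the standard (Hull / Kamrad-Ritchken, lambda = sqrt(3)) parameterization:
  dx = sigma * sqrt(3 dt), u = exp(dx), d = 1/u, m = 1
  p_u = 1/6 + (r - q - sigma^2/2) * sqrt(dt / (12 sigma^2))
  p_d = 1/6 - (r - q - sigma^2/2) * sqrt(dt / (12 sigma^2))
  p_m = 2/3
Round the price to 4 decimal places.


Answer: Price = V(0,0) = 5.1728

Derivation:
dt = T/N = 0.333333; dx = sigma*sqrt(3*dt) = 0.190000
u = exp(dx) = 1.209250; d = 1/u = 0.826959
p_u = 0.138553, p_m = 0.666667, p_d = 0.194781
Discount per step: exp(-r*dt) = 0.996008
Stock lattice S(k, j) with j the centered position index:
  k=0: S(0,+0) = 44.6600
  k=1: S(1,-1) = 36.9320; S(1,+0) = 44.6600; S(1,+1) = 54.0051
  k=2: S(2,-2) = 30.5413; S(2,-1) = 36.9320; S(2,+0) = 44.6600; S(2,+1) = 54.0051; S(2,+2) = 65.3056
  k=3: S(3,-3) = 25.2564; S(3,-2) = 30.5413; S(3,-1) = 36.9320; S(3,+0) = 44.6600; S(3,+1) = 54.0051; S(3,+2) = 65.3056; S(3,+3) = 78.9708
Terminal payoffs V(N, j) = max(S_T - K, 0):
  V(3,-3) = 0.000000; V(3,-2) = 0.000000; V(3,-1) = 0.000000; V(3,+0) = 3.930000; V(3,+1) = 13.275087; V(3,+2) = 24.575630; V(3,+3) = 38.240807
Backward induction: V(k, j) = exp(-r*dt) * [p_u * V(k+1, j+1) + p_m * V(k+1, j) + p_d * V(k+1, j-1)]
  V(2,-2) = exp(-r*dt) * [p_u*0.000000 + p_m*0.000000 + p_d*0.000000] = 0.000000
  V(2,-1) = exp(-r*dt) * [p_u*3.930000 + p_m*0.000000 + p_d*0.000000] = 0.542338
  V(2,+0) = exp(-r*dt) * [p_u*13.275087 + p_m*3.930000 + p_d*0.000000] = 4.441497
  V(2,+1) = exp(-r*dt) * [p_u*24.575630 + p_m*13.275087 + p_d*3.930000] = 12.968586
  V(2,+2) = exp(-r*dt) * [p_u*38.240807 + p_m*24.575630 + p_d*13.275087] = 24.170971
  V(1,-1) = exp(-r*dt) * [p_u*4.441497 + p_m*0.542338 + p_d*0.000000] = 0.973040
  V(1,+0) = exp(-r*dt) * [p_u*12.968586 + p_m*4.441497 + p_d*0.542338] = 4.844052
  V(1,+1) = exp(-r*dt) * [p_u*24.170971 + p_m*12.968586 + p_d*4.441497] = 12.808457
  V(0,+0) = exp(-r*dt) * [p_u*12.808457 + p_m*4.844052 + p_d*0.973040] = 5.172810


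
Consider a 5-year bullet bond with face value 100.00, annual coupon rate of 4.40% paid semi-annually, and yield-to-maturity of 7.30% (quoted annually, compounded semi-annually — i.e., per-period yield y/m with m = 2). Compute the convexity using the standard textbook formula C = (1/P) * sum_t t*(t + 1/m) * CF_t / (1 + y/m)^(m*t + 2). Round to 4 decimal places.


Coupon per period c = face * coupon_rate / m = 2.200000
Periods per year m = 2; per-period yield y/m = 0.036500
Number of cashflows N = 10
Cashflows (t years, CF_t, discount factor 1/(1+y/m)^(m*t), PV):
  t = 0.5000: CF_t = 2.200000, DF = 0.964785, PV = 2.122528
  t = 1.0000: CF_t = 2.200000, DF = 0.930811, PV = 2.047784
  t = 1.5000: CF_t = 2.200000, DF = 0.898033, PV = 1.975672
  t = 2.0000: CF_t = 2.200000, DF = 0.866409, PV = 1.906099
  t = 2.5000: CF_t = 2.200000, DF = 0.835898, PV = 1.838976
  t = 3.0000: CF_t = 2.200000, DF = 0.806462, PV = 1.774217
  t = 3.5000: CF_t = 2.200000, DF = 0.778063, PV = 1.711739
  t = 4.0000: CF_t = 2.200000, DF = 0.750664, PV = 1.651461
  t = 4.5000: CF_t = 2.200000, DF = 0.724230, PV = 1.593305
  t = 5.0000: CF_t = 102.200000, DF = 0.698726, PV = 71.409802
Price P = sum_t PV_t = 88.031583
Convexity numerator sum_t t*(t + 1/m) * CF_t / (1+y/m)^(m*t + 2):
  t = 0.5000: term = 0.987836
  t = 1.0000: term = 2.859149
  t = 1.5000: term = 5.516929
  t = 2.0000: term = 8.871087
  t = 2.5000: term = 12.838042
  t = 3.0000: term = 17.340337
  t = 3.5000: term = 22.306270
  t = 4.0000: term = 27.669552
  t = 4.5000: term = 33.368972
  t = 5.0000: term = 1827.897810
Convexity = (1/P) * sum = 1959.655983 / 88.031583 = 22.260829

Answer: Convexity = 22.2608


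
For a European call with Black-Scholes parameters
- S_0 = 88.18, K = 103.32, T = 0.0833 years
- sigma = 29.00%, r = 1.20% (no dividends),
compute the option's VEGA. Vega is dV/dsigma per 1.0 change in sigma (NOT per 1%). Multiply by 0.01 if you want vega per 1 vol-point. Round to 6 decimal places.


Answer: Vega = 1.870600

Derivation:
d1 = -1.8393092152; d2 = -1.9230082594
phi(d1) = 0.0735001577; exp(-qT) = 1.0000000000; exp(-rT) = 0.9990008994
Vega = S * exp(-qT) * phi(d1) * sqrt(T) = 88.1800 * 1.0000000000 * 0.0735001577 * 0.2886173938 = 1.870600


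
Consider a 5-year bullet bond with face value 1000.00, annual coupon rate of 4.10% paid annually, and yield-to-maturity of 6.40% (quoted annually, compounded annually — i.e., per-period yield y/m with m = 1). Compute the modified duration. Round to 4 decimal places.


Coupon per period c = face * coupon_rate / m = 41.000000
Periods per year m = 1; per-period yield y/m = 0.064000
Number of cashflows N = 5
Cashflows (t years, CF_t, discount factor 1/(1+y/m)^(m*t), PV):
  t = 1.0000: CF_t = 41.000000, DF = 0.939850, PV = 38.533835
  t = 2.0000: CF_t = 41.000000, DF = 0.883317, PV = 36.216010
  t = 3.0000: CF_t = 41.000000, DF = 0.830185, PV = 34.037603
  t = 4.0000: CF_t = 41.000000, DF = 0.780249, PV = 31.990229
  t = 5.0000: CF_t = 1041.000000, DF = 0.733317, PV = 763.383185
Price P = sum_t PV_t = 904.160862
First compute Macaulay numerator sum_t t * PV_t:
  t * PV_t at t = 1.0000: 38.533835
  t * PV_t at t = 2.0000: 72.432020
  t * PV_t at t = 3.0000: 102.112810
  t * PV_t at t = 4.0000: 127.960915
  t * PV_t at t = 5.0000: 3816.915927
Macaulay duration D = 4157.955506 / 904.160862 = 4.598690
Modified duration = D / (1 + y/m) = 4.598690 / (1 + 0.064000) = 4.322077

Answer: Modified duration = 4.3221


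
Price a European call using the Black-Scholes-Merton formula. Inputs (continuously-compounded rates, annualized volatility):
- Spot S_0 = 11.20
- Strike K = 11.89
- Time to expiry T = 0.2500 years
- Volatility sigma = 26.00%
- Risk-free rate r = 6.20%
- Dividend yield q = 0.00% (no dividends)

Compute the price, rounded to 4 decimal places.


d1 = (ln(S/K) + (r - q + 0.5*sigma^2) * T) / (sigma * sqrt(T)) = -0.27564563
d2 = d1 - sigma * sqrt(T) = -0.40564563
exp(-rT) = 0.98461951; exp(-qT) = 1.00000000
C = S_0 * exp(-qT) * N(d1) - K * exp(-rT) * N(d2)
N(d1) = 0.39141013; N(d2) = 0.34250150
C = 11.2000 * 1.00000000 * 0.39141013 - 11.8900 * 0.98461951 * 0.34250150 = 0.3741

Answer: Price = 0.3741


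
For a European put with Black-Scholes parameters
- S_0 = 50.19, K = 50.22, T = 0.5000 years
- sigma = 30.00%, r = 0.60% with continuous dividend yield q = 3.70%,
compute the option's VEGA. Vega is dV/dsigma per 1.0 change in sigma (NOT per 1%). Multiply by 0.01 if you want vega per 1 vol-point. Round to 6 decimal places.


d1 = 0.0301814384; d2 = -0.1819505959
phi(d1) = 0.3987606197; exp(-qT) = 0.9816700746; exp(-rT) = 0.9970044955
Vega = S * exp(-qT) * phi(d1) * sqrt(T) = 50.1900 * 0.9816700746 * 0.3987606197 * 0.7071067812 = 13.892487

Answer: Vega = 13.892487


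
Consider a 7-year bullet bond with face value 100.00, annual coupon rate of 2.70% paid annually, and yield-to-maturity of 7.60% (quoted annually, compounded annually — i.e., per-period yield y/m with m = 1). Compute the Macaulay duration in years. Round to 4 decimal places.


Coupon per period c = face * coupon_rate / m = 2.700000
Periods per year m = 1; per-period yield y/m = 0.076000
Number of cashflows N = 7
Cashflows (t years, CF_t, discount factor 1/(1+y/m)^(m*t), PV):
  t = 1.0000: CF_t = 2.700000, DF = 0.929368, PV = 2.509294
  t = 2.0000: CF_t = 2.700000, DF = 0.863725, PV = 2.332057
  t = 3.0000: CF_t = 2.700000, DF = 0.802718, PV = 2.167340
  t = 4.0000: CF_t = 2.700000, DF = 0.746021, PV = 2.014256
  t = 5.0000: CF_t = 2.700000, DF = 0.693328, PV = 1.871985
  t = 6.0000: CF_t = 2.700000, DF = 0.644357, PV = 1.739763
  t = 7.0000: CF_t = 102.700000, DF = 0.598845, PV = 61.501335
Price P = sum_t PV_t = 74.136030
Macaulay numerator sum_t t * PV_t:
  t * PV_t at t = 1.0000: 2.509294
  t * PV_t at t = 2.0000: 4.664115
  t * PV_t at t = 3.0000: 6.502019
  t * PV_t at t = 4.0000: 8.057024
  t * PV_t at t = 5.0000: 9.359926
  t * PV_t at t = 6.0000: 10.438579
  t * PV_t at t = 7.0000: 430.509346
Macaulay duration D = (sum_t t * PV_t) / P = 472.040302 / 74.136030 = 6.367218

Answer: Macaulay duration = 6.3672 years


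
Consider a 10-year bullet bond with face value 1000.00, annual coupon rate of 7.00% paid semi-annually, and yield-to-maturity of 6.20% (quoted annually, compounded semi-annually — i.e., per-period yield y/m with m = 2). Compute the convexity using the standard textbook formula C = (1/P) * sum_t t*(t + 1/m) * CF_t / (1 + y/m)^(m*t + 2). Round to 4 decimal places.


Answer: Convexity = 65.8040

Derivation:
Coupon per period c = face * coupon_rate / m = 35.000000
Periods per year m = 2; per-period yield y/m = 0.031000
Number of cashflows N = 20
Cashflows (t years, CF_t, discount factor 1/(1+y/m)^(m*t), PV):
  t = 0.5000: CF_t = 35.000000, DF = 0.969932, PV = 33.947624
  t = 1.0000: CF_t = 35.000000, DF = 0.940768, PV = 32.926890
  t = 1.5000: CF_t = 35.000000, DF = 0.912481, PV = 31.936848
  t = 2.0000: CF_t = 35.000000, DF = 0.885045, PV = 30.976574
  t = 2.5000: CF_t = 35.000000, DF = 0.858434, PV = 30.045174
  t = 3.0000: CF_t = 35.000000, DF = 0.832622, PV = 29.141778
  t = 3.5000: CF_t = 35.000000, DF = 0.807587, PV = 28.265547
  t = 4.0000: CF_t = 35.000000, DF = 0.783305, PV = 27.415661
  t = 4.5000: CF_t = 35.000000, DF = 0.759752, PV = 26.591330
  t = 5.0000: CF_t = 35.000000, DF = 0.736908, PV = 25.791785
  t = 5.5000: CF_t = 35.000000, DF = 0.714751, PV = 25.016280
  t = 6.0000: CF_t = 35.000000, DF = 0.693260, PV = 24.264093
  t = 6.5000: CF_t = 35.000000, DF = 0.672415, PV = 23.534523
  t = 7.0000: CF_t = 35.000000, DF = 0.652197, PV = 22.826889
  t = 7.5000: CF_t = 35.000000, DF = 0.632587, PV = 22.140533
  t = 8.0000: CF_t = 35.000000, DF = 0.613566, PV = 21.474813
  t = 8.5000: CF_t = 35.000000, DF = 0.595117, PV = 20.829111
  t = 9.0000: CF_t = 35.000000, DF = 0.577224, PV = 20.202823
  t = 9.5000: CF_t = 35.000000, DF = 0.559868, PV = 19.595367
  t = 10.0000: CF_t = 1035.000000, DF = 0.543034, PV = 562.039766
Price P = sum_t PV_t = 1058.963408
Convexity numerator sum_t t*(t + 1/m) * CF_t / (1+y/m)^(m*t + 2):
  t = 0.5000: term = 15.968424
  t = 1.0000: term = 46.464861
  t = 1.5000: term = 90.135521
  t = 2.0000: term = 145.708892
  t = 2.5000: term = 211.991599
  t = 3.0000: term = 287.864441
  t = 3.5000: term = 372.278618
  t = 4.0000: term = 464.252121
  t = 4.5000: term = 562.866296
  t = 5.0000: term = 667.262556
  t = 5.5000: term = 776.639251
  t = 6.0000: term = 890.248678
  t = 6.5000: term = 1007.394236
  t = 7.0000: term = 1127.427706
  t = 7.5000: term = 1249.746660
  t = 8.0000: term = 1373.791997
  t = 8.5000: term = 1499.045583
  t = 9.0000: term = 1625.028018
  t = 9.5000: term = 1751.296496
  t = 10.0000: term = 55518.664755
Convexity = (1/P) * sum = 69684.076709 / 1058.963408 = 65.804046


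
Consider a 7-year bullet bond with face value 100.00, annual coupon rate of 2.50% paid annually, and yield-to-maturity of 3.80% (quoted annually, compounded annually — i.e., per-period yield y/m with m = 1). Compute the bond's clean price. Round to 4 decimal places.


Answer: Price = 92.1393

Derivation:
Coupon per period c = face * coupon_rate / m = 2.500000
Periods per year m = 1; per-period yield y/m = 0.038000
Number of cashflows N = 7
Cashflows (t years, CF_t, discount factor 1/(1+y/m)^(m*t), PV):
  t = 1.0000: CF_t = 2.500000, DF = 0.963391, PV = 2.408478
  t = 2.0000: CF_t = 2.500000, DF = 0.928122, PV = 2.320306
  t = 3.0000: CF_t = 2.500000, DF = 0.894145, PV = 2.235362
  t = 4.0000: CF_t = 2.500000, DF = 0.861411, PV = 2.153528
  t = 5.0000: CF_t = 2.500000, DF = 0.829876, PV = 2.074690
  t = 6.0000: CF_t = 2.500000, DF = 0.799495, PV = 1.998738
  t = 7.0000: CF_t = 102.500000, DF = 0.770227, PV = 78.948229
Price P = sum_t PV_t = 92.139332


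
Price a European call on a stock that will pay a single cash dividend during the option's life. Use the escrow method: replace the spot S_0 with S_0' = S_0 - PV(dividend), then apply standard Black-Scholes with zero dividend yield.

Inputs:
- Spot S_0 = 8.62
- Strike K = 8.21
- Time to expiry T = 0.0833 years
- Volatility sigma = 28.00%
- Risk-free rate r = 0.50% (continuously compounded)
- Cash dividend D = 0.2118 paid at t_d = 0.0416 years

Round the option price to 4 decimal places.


Answer: Price = 0.3806

Derivation:
PV(D) = D * exp(-r * t_d) = 0.2118 * 0.99979202 = 0.21175595
S_0' = S_0 - PV(D) = 8.6200 - 0.21175595 = 8.40824405
d1 = (ln(S_0'/K) + (r + sigma^2/2)*T) / (sigma*sqrt(T)) = 0.34080705
d2 = d1 - sigma*sqrt(T) = 0.25999418
exp(-rT) = 0.99958359
N(d1) = 0.63337558; N(d2) = 0.60256587
C = S_0' * N(d1) - K * exp(-rT) * N(d2) = 8.40824405 * 0.63337558 - 8.2100 * 0.99958359 * 0.60256587 = 0.3806


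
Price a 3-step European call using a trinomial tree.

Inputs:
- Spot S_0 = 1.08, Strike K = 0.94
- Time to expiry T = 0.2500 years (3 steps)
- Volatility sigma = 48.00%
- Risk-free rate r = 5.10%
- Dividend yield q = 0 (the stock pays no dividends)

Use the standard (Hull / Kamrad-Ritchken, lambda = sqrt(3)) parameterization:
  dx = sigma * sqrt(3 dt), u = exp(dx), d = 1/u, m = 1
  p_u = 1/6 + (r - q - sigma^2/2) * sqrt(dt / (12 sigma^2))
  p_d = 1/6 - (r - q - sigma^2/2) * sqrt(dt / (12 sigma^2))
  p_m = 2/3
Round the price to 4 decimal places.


Answer: Price = V(0,0) = 0.1936

Derivation:
dt = T/N = 0.083333; dx = sigma*sqrt(3*dt) = 0.240000
u = exp(dx) = 1.271249; d = 1/u = 0.786628
p_u = 0.155521, p_m = 0.666667, p_d = 0.177812
Discount per step: exp(-r*dt) = 0.995759
Stock lattice S(k, j) with j the centered position index:
  k=0: S(0,+0) = 1.0800
  k=1: S(1,-1) = 0.8496; S(1,+0) = 1.0800; S(1,+1) = 1.3729
  k=2: S(2,-2) = 0.6683; S(2,-1) = 0.8496; S(2,+0) = 1.0800; S(2,+1) = 1.3729; S(2,+2) = 1.7454
  k=3: S(3,-3) = 0.5257; S(3,-2) = 0.6683; S(3,-1) = 0.8496; S(3,+0) = 1.0800; S(3,+1) = 1.3729; S(3,+2) = 1.7454; S(3,+3) = 2.2188
Terminal payoffs V(N, j) = max(S_T - K, 0):
  V(3,-3) = 0.000000; V(3,-2) = 0.000000; V(3,-1) = 0.000000; V(3,+0) = 0.140000; V(3,+1) = 0.432949; V(3,+2) = 0.805360; V(3,+3) = 1.278788
Backward induction: V(k, j) = exp(-r*dt) * [p_u * V(k+1, j+1) + p_m * V(k+1, j) + p_d * V(k+1, j-1)]
  V(2,-2) = exp(-r*dt) * [p_u*0.000000 + p_m*0.000000 + p_d*0.000000] = 0.000000
  V(2,-1) = exp(-r*dt) * [p_u*0.140000 + p_m*0.000000 + p_d*0.000000] = 0.021681
  V(2,+0) = exp(-r*dt) * [p_u*0.432949 + p_m*0.140000 + p_d*0.000000] = 0.159985
  V(2,+1) = exp(-r*dt) * [p_u*0.805360 + p_m*0.432949 + p_d*0.140000] = 0.436916
  V(2,+2) = exp(-r*dt) * [p_u*1.278788 + p_m*0.805360 + p_d*0.432949] = 0.809322
  V(1,-1) = exp(-r*dt) * [p_u*0.159985 + p_m*0.021681 + p_d*0.000000] = 0.039168
  V(1,+0) = exp(-r*dt) * [p_u*0.436916 + p_m*0.159985 + p_d*0.021681] = 0.177704
  V(1,+1) = exp(-r*dt) * [p_u*0.809322 + p_m*0.436916 + p_d*0.159985] = 0.443701
  V(0,+0) = exp(-r*dt) * [p_u*0.443701 + p_m*0.177704 + p_d*0.039168] = 0.193614


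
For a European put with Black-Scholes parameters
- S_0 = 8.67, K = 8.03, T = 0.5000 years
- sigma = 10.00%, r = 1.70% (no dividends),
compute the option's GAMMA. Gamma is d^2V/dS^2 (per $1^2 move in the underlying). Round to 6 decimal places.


d1 = 1.2400427371; d2 = 1.1693320589
phi(d1) = 0.1849274805; exp(-qT) = 1.0000000000; exp(-rT) = 0.9915360229
Gamma = exp(-qT) * phi(d1) / (S * sigma * sqrt(T)) = 1.0000000000 * 0.1849274805 / (8.6700 * 0.1000 * 0.7071067812) = 0.301646

Answer: Gamma = 0.301646


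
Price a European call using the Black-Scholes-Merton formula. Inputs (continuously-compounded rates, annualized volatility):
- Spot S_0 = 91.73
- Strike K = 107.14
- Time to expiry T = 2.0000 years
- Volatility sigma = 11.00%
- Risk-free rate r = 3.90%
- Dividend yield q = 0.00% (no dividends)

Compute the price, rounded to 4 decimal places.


d1 = (ln(S/K) + (r - q + 0.5*sigma^2) * T) / (sigma * sqrt(T)) = -0.41903733
d2 = d1 - sigma * sqrt(T) = -0.57460083
exp(-rT) = 0.92496443; exp(-qT) = 1.00000000
C = S_0 * exp(-qT) * N(d1) - K * exp(-rT) * N(d2)
N(d1) = 0.33759442; N(d2) = 0.28278065
C = 91.7300 * 1.00000000 * 0.33759442 - 107.1400 * 0.92496443 * 0.28278065 = 2.9438

Answer: Price = 2.9438


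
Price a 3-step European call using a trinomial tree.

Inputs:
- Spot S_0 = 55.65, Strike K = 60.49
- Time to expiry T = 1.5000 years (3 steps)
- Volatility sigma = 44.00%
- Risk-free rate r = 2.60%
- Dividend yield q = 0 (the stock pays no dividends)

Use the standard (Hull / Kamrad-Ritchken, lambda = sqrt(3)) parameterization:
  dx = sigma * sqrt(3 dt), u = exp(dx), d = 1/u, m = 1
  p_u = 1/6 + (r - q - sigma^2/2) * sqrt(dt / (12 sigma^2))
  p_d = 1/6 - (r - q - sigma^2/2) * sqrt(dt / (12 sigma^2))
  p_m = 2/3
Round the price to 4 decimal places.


dt = T/N = 0.500000; dx = sigma*sqrt(3*dt) = 0.538888
u = exp(dx) = 1.714099; d = 1/u = 0.583397
p_u = 0.133821, p_m = 0.666667, p_d = 0.199512
Discount per step: exp(-r*dt) = 0.987084
Stock lattice S(k, j) with j the centered position index:
  k=0: S(0,+0) = 55.6500
  k=1: S(1,-1) = 32.4660; S(1,+0) = 55.6500; S(1,+1) = 95.3896
  k=2: S(2,-2) = 18.9406; S(2,-1) = 32.4660; S(2,+0) = 55.6500; S(2,+1) = 95.3896; S(2,+2) = 163.5073
  k=3: S(3,-3) = 11.0499; S(3,-2) = 18.9406; S(3,-1) = 32.4660; S(3,+0) = 55.6500; S(3,+1) = 95.3896; S(3,+2) = 163.5073; S(3,+3) = 280.2677
Terminal payoffs V(N, j) = max(S_T - K, 0):
  V(3,-3) = 0.000000; V(3,-2) = 0.000000; V(3,-1) = 0.000000; V(3,+0) = 0.000000; V(3,+1) = 34.899625; V(3,+2) = 103.017288; V(3,+3) = 219.777725
Backward induction: V(k, j) = exp(-r*dt) * [p_u * V(k+1, j+1) + p_m * V(k+1, j) + p_d * V(k+1, j-1)]
  V(2,-2) = exp(-r*dt) * [p_u*0.000000 + p_m*0.000000 + p_d*0.000000] = 0.000000
  V(2,-1) = exp(-r*dt) * [p_u*0.000000 + p_m*0.000000 + p_d*0.000000] = 0.000000
  V(2,+0) = exp(-r*dt) * [p_u*34.899625 + p_m*0.000000 + p_d*0.000000] = 4.609990
  V(2,+1) = exp(-r*dt) * [p_u*103.017288 + p_m*34.899625 + p_d*0.000000] = 36.573755
  V(2,+2) = exp(-r*dt) * [p_u*219.777725 + p_m*103.017288 + p_d*34.899625] = 103.695179
  V(1,-1) = exp(-r*dt) * [p_u*4.609990 + p_m*0.000000 + p_d*0.000000] = 0.608947
  V(1,+0) = exp(-r*dt) * [p_u*36.573755 + p_m*4.609990 + p_d*0.000000] = 7.864762
  V(1,+1) = exp(-r*dt) * [p_u*103.695179 + p_m*36.573755 + p_d*4.609990] = 38.672840
  V(0,+0) = exp(-r*dt) * [p_u*38.672840 + p_m*7.864762 + p_d*0.608947] = 10.403782

Answer: Price = V(0,0) = 10.4038


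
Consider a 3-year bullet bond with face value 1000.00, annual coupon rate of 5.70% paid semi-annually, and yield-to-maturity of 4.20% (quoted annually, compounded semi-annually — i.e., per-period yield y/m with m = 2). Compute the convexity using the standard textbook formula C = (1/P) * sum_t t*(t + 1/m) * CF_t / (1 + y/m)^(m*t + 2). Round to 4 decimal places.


Answer: Convexity = 9.2003

Derivation:
Coupon per period c = face * coupon_rate / m = 28.500000
Periods per year m = 2; per-period yield y/m = 0.021000
Number of cashflows N = 6
Cashflows (t years, CF_t, discount factor 1/(1+y/m)^(m*t), PV):
  t = 0.5000: CF_t = 28.500000, DF = 0.979432, PV = 27.913810
  t = 1.0000: CF_t = 28.500000, DF = 0.959287, PV = 27.339677
  t = 1.5000: CF_t = 28.500000, DF = 0.939556, PV = 26.777352
  t = 2.0000: CF_t = 28.500000, DF = 0.920231, PV = 26.226594
  t = 2.5000: CF_t = 28.500000, DF = 0.901304, PV = 25.687163
  t = 3.0000: CF_t = 1028.500000, DF = 0.882766, PV = 907.924726
Price P = sum_t PV_t = 1041.869322
Convexity numerator sum_t t*(t + 1/m) * CF_t / (1+y/m)^(m*t + 2):
  t = 0.5000: term = 13.388676
  t = 1.0000: term = 39.339891
  t = 1.5000: term = 77.061490
  t = 2.0000: term = 125.794140
  t = 2.5000: term = 184.810196
  t = 3.0000: term = 9145.083146
Convexity = (1/P) * sum = 9585.477541 / 1041.869322 = 9.200269


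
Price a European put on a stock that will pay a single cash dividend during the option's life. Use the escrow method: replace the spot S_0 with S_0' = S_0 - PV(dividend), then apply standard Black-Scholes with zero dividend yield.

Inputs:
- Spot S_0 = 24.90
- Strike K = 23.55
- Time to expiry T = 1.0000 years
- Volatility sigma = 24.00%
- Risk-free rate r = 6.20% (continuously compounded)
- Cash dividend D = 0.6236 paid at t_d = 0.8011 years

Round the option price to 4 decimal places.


PV(D) = D * exp(-r * t_d) = 0.6236 * 0.95154509 = 0.59338352
S_0' = S_0 - PV(D) = 24.9000 - 0.59338352 = 24.30661648
d1 = (ln(S_0'/K) + (r + sigma^2/2)*T) / (sigma*sqrt(T)) = 0.51009490
d2 = d1 - sigma*sqrt(T) = 0.27009490
exp(-rT) = 0.93988289
N(-d1) = 0.30499249; N(-d2) = 0.39354362
P = K * exp(-rT) * N(-d2) - S_0' * N(-d1) = 23.5500 * 0.93988289 * 0.39354362 - 24.30661648 * 0.30499249 = 1.2975

Answer: Price = 1.2975


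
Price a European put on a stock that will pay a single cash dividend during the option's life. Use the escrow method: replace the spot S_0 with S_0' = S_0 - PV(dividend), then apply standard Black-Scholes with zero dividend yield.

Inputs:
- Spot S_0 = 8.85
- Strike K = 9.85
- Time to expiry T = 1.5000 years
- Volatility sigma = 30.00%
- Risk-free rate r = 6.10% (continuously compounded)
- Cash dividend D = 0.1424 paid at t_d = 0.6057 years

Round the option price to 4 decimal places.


PV(D) = D * exp(-r * t_d) = 0.1424 * 0.96372654 = 0.13723466
S_0' = S_0 - PV(D) = 8.8500 - 0.13723466 = 8.71276534
d1 = (ln(S_0'/K) + (r + sigma^2/2)*T) / (sigma*sqrt(T)) = 0.09884447
d2 = d1 - sigma*sqrt(T) = -0.26857900
exp(-rT) = 0.91256132
N(-d1) = 0.46063088; N(-d2) = 0.60587316
P = K * exp(-rT) * N(-d2) - S_0' * N(-d1) = 9.8500 * 0.91256132 * 0.60587316 - 8.71276534 * 0.46063088 = 1.4327

Answer: Price = 1.4327


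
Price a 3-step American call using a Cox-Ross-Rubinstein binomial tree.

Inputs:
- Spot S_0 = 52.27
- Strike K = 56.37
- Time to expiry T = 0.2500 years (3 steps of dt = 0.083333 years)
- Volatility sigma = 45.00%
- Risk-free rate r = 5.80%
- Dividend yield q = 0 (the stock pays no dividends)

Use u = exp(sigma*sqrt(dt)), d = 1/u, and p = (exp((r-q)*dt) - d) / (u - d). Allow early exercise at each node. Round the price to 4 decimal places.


Answer: Price = V(0,0) = 3.4882

Derivation:
dt = T/N = 0.083333
u = exp(sigma*sqrt(dt)) = 1.138719; d = 1/u = 0.878180
p = (exp((r-q)*dt) - d) / (u - d) = 0.486166
Discount per step: exp(-r*dt) = 0.995178
Stock lattice S(k, i) with i counting down-moves:
  k=0: S(0,0) = 52.2700
  k=1: S(1,0) = 59.5208; S(1,1) = 45.9025
  k=2: S(2,0) = 67.7775; S(2,1) = 52.2700; S(2,2) = 40.3106
  k=3: S(3,0) = 77.1795; S(3,1) = 59.5208; S(3,2) = 45.9025; S(3,3) = 35.4000
Terminal payoffs V(N, i) = max(S_T - K, 0):
  V(3,0) = 20.809511; V(3,1) = 3.150834; V(3,2) = 0.000000; V(3,3) = 0.000000
Backward induction: V(k, i) = exp(-r*dt) * [p * V(k+1, i) + (1-p) * V(k+1, i+1)]; then take max(V_cont, immediate exercise) for American.
  V(2,0) = exp(-r*dt) * [p*20.809511 + (1-p)*3.150834] = 11.679293; exercise = 11.407495; V(2,0) = max -> 11.679293
  V(2,1) = exp(-r*dt) * [p*3.150834 + (1-p)*0.000000] = 1.524442; exercise = 0.000000; V(2,1) = max -> 1.524442
  V(2,2) = exp(-r*dt) * [p*0.000000 + (1-p)*0.000000] = 0.000000; exercise = 0.000000; V(2,2) = max -> 0.000000
  V(1,0) = exp(-r*dt) * [p*11.679293 + (1-p)*1.524442] = 6.430229; exercise = 3.150834; V(1,0) = max -> 6.430229
  V(1,1) = exp(-r*dt) * [p*1.524442 + (1-p)*0.000000] = 0.737558; exercise = 0.000000; V(1,1) = max -> 0.737558
  V(0,0) = exp(-r*dt) * [p*6.430229 + (1-p)*0.737558] = 3.488239; exercise = 0.000000; V(0,0) = max -> 3.488239


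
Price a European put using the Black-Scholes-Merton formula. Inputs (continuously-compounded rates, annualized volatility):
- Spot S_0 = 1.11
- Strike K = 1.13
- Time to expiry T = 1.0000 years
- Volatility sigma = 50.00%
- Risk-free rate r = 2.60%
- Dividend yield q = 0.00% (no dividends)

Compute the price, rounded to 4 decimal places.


Answer: Price = 0.2138

Derivation:
d1 = (ln(S/K) + (r - q + 0.5*sigma^2) * T) / (sigma * sqrt(T)) = 0.26628477
d2 = d1 - sigma * sqrt(T) = -0.23371523
exp(-rT) = 0.97433509; exp(-qT) = 1.00000000
P = K * exp(-rT) * N(-d2) - S_0 * exp(-qT) * N(-d1)
N(-d1) = 0.39500995; N(-d2) = 0.59239697
P = 1.1300 * 0.97433509 * 0.59239697 - 1.1100 * 1.00000000 * 0.39500995 = 0.2138


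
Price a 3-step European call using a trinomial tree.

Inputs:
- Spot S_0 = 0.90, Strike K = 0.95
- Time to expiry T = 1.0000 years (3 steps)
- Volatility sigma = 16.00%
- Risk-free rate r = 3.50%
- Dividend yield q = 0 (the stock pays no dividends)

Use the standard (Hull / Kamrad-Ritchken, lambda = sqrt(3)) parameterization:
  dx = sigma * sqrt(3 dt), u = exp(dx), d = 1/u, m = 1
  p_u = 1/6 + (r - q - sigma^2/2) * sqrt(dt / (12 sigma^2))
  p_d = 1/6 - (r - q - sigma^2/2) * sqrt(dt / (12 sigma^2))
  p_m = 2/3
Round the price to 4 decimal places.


dt = T/N = 0.333333; dx = sigma*sqrt(3*dt) = 0.160000
u = exp(dx) = 1.173511; d = 1/u = 0.852144
p_u = 0.189792, p_m = 0.666667, p_d = 0.143542
Discount per step: exp(-r*dt) = 0.988401
Stock lattice S(k, j) with j the centered position index:
  k=0: S(0,+0) = 0.9000
  k=1: S(1,-1) = 0.7669; S(1,+0) = 0.9000; S(1,+1) = 1.0562
  k=2: S(2,-2) = 0.6535; S(2,-1) = 0.7669; S(2,+0) = 0.9000; S(2,+1) = 1.0562; S(2,+2) = 1.2394
  k=3: S(3,-3) = 0.5569; S(3,-2) = 0.6535; S(3,-1) = 0.7669; S(3,+0) = 0.9000; S(3,+1) = 1.0562; S(3,+2) = 1.2394; S(3,+3) = 1.4545
Terminal payoffs V(N, j) = max(S_T - K, 0):
  V(3,-3) = 0.000000; V(3,-2) = 0.000000; V(3,-1) = 0.000000; V(3,+0) = 0.000000; V(3,+1) = 0.106160; V(3,+2) = 0.289415; V(3,+3) = 0.504467
Backward induction: V(k, j) = exp(-r*dt) * [p_u * V(k+1, j+1) + p_m * V(k+1, j) + p_d * V(k+1, j-1)]
  V(2,-2) = exp(-r*dt) * [p_u*0.000000 + p_m*0.000000 + p_d*0.000000] = 0.000000
  V(2,-1) = exp(-r*dt) * [p_u*0.000000 + p_m*0.000000 + p_d*0.000000] = 0.000000
  V(2,+0) = exp(-r*dt) * [p_u*0.106160 + p_m*0.000000 + p_d*0.000000] = 0.019915
  V(2,+1) = exp(-r*dt) * [p_u*0.289415 + p_m*0.106160 + p_d*0.000000] = 0.124244
  V(2,+2) = exp(-r*dt) * [p_u*0.504467 + p_m*0.289415 + p_d*0.106160] = 0.300400
  V(1,-1) = exp(-r*dt) * [p_u*0.019915 + p_m*0.000000 + p_d*0.000000] = 0.003736
  V(1,+0) = exp(-r*dt) * [p_u*0.124244 + p_m*0.019915 + p_d*0.000000] = 0.036429
  V(1,+1) = exp(-r*dt) * [p_u*0.300400 + p_m*0.124244 + p_d*0.019915] = 0.141046
  V(0,+0) = exp(-r*dt) * [p_u*0.141046 + p_m*0.036429 + p_d*0.003736] = 0.050993

Answer: Price = V(0,0) = 0.0510


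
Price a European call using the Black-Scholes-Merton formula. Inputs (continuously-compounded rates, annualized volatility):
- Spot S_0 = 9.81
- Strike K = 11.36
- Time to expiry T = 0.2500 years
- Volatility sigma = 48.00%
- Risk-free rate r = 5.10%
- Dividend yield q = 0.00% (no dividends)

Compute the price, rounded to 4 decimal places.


d1 = (ln(S/K) + (r - q + 0.5*sigma^2) * T) / (sigma * sqrt(T)) = -0.43810892
d2 = d1 - sigma * sqrt(T) = -0.67810892
exp(-rT) = 0.98733094; exp(-qT) = 1.00000000
C = S_0 * exp(-qT) * N(d1) - K * exp(-rT) * N(d2)
N(d1) = 0.33065367; N(d2) = 0.24885132
C = 9.8100 * 1.00000000 * 0.33065367 - 11.3600 * 0.98733094 * 0.24885132 = 0.4526

Answer: Price = 0.4526


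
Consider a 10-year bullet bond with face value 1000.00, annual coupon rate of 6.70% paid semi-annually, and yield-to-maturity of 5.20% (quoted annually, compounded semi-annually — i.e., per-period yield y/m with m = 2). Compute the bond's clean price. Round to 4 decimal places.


Coupon per period c = face * coupon_rate / m = 33.500000
Periods per year m = 2; per-period yield y/m = 0.026000
Number of cashflows N = 20
Cashflows (t years, CF_t, discount factor 1/(1+y/m)^(m*t), PV):
  t = 0.5000: CF_t = 33.500000, DF = 0.974659, PV = 32.651072
  t = 1.0000: CF_t = 33.500000, DF = 0.949960, PV = 31.823657
  t = 1.5000: CF_t = 33.500000, DF = 0.925887, PV = 31.017210
  t = 2.0000: CF_t = 33.500000, DF = 0.902424, PV = 30.231198
  t = 2.5000: CF_t = 33.500000, DF = 0.879555, PV = 29.465106
  t = 3.0000: CF_t = 33.500000, DF = 0.857266, PV = 28.718427
  t = 3.5000: CF_t = 33.500000, DF = 0.835542, PV = 27.990669
  t = 4.0000: CF_t = 33.500000, DF = 0.814369, PV = 27.281354
  t = 4.5000: CF_t = 33.500000, DF = 0.793732, PV = 26.590014
  t = 5.0000: CF_t = 33.500000, DF = 0.773618, PV = 25.916193
  t = 5.5000: CF_t = 33.500000, DF = 0.754013, PV = 25.259447
  t = 6.0000: CF_t = 33.500000, DF = 0.734906, PV = 24.619344
  t = 6.5000: CF_t = 33.500000, DF = 0.716282, PV = 23.995462
  t = 7.0000: CF_t = 33.500000, DF = 0.698131, PV = 23.387390
  t = 7.5000: CF_t = 33.500000, DF = 0.680440, PV = 22.794727
  t = 8.0000: CF_t = 33.500000, DF = 0.663197, PV = 22.217083
  t = 8.5000: CF_t = 33.500000, DF = 0.646390, PV = 21.654077
  t = 9.0000: CF_t = 33.500000, DF = 0.630010, PV = 21.105338
  t = 9.5000: CF_t = 33.500000, DF = 0.614045, PV = 20.570505
  t = 10.0000: CF_t = 1033.500000, DF = 0.598484, PV = 618.533556
Price P = sum_t PV_t = 1115.821828

Answer: Price = 1115.8218


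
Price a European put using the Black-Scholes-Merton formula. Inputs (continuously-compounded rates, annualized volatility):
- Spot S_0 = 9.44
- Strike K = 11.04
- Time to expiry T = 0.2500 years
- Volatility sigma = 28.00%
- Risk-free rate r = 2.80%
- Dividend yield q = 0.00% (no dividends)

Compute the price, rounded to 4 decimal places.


d1 = (ln(S/K) + (r - q + 0.5*sigma^2) * T) / (sigma * sqrt(T)) = -0.99835043
d2 = d1 - sigma * sqrt(T) = -1.13835043
exp(-rT) = 0.99302444; exp(-qT) = 1.00000000
P = K * exp(-rT) * N(-d2) - S_0 * exp(-qT) * N(-d1)
N(-d1) = 0.84094527; N(-d2) = 0.87251291
P = 11.0400 * 0.99302444 * 0.87251291 - 9.4400 * 1.00000000 * 0.84094527 = 1.6268

Answer: Price = 1.6268


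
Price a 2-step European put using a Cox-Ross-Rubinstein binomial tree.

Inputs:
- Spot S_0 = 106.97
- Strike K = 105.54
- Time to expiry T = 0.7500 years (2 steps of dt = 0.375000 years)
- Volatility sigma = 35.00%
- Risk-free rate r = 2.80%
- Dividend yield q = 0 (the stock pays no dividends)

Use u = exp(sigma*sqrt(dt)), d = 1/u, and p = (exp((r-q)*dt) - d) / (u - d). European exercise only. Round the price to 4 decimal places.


dt = T/N = 0.375000
u = exp(sigma*sqrt(dt)) = 1.239032; d = 1/u = 0.807082
p = (exp((r-q)*dt) - d) / (u - d) = 0.471058
Discount per step: exp(-r*dt) = 0.989555
Stock lattice S(k, i) with i counting down-moves:
  k=0: S(0,0) = 106.9700
  k=1: S(1,0) = 132.5392; S(1,1) = 86.3335
  k=2: S(2,0) = 164.2204; S(2,1) = 106.9700; S(2,2) = 69.6782
Terminal payoffs V(N, i) = max(K - S_T, 0):
  V(2,0) = 0.000000; V(2,1) = 0.000000; V(2,2) = 35.861785
Backward induction: V(k, i) = exp(-r*dt) * [p * V(k+1, i) + (1-p) * V(k+1, i+1)].
  V(1,0) = exp(-r*dt) * [p*0.000000 + (1-p)*0.000000] = 0.000000
  V(1,1) = exp(-r*dt) * [p*0.000000 + (1-p)*35.861785] = 18.770673
  V(0,0) = exp(-r*dt) * [p*0.000000 + (1-p)*18.770673] = 9.824892

Answer: Price = V(0,0) = 9.8249


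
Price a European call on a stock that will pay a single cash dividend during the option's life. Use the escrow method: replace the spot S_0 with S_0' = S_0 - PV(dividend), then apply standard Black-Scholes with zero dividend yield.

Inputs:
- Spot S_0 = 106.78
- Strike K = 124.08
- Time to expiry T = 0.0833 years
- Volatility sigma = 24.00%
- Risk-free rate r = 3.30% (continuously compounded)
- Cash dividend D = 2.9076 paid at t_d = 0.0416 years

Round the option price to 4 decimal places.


PV(D) = D * exp(-r * t_d) = 2.9076 * 0.99862814 = 2.90361119
S_0' = S_0 - PV(D) = 106.7800 - 2.90361119 = 103.87638881
d1 = (ln(S_0'/K) + (r + sigma^2/2)*T) / (sigma*sqrt(T)) = -2.49143213
d2 = d1 - sigma*sqrt(T) = -2.56070031
exp(-rT) = 0.99725487
N(d1) = 0.00636146; N(d2) = 0.00522307
C = S_0' * N(d1) - K * exp(-rT) * N(d2) = 103.87638881 * 0.00636146 - 124.0800 * 0.99725487 * 0.00522307 = 0.0145

Answer: Price = 0.0145


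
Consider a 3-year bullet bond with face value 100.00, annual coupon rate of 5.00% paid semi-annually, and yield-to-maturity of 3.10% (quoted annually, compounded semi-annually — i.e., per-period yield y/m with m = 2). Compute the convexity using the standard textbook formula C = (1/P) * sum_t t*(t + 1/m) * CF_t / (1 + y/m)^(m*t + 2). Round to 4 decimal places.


Answer: Convexity = 9.4071

Derivation:
Coupon per period c = face * coupon_rate / m = 2.500000
Periods per year m = 2; per-period yield y/m = 0.015500
Number of cashflows N = 6
Cashflows (t years, CF_t, discount factor 1/(1+y/m)^(m*t), PV):
  t = 0.5000: CF_t = 2.500000, DF = 0.984737, PV = 2.461841
  t = 1.0000: CF_t = 2.500000, DF = 0.969706, PV = 2.424265
  t = 1.5000: CF_t = 2.500000, DF = 0.954905, PV = 2.387263
  t = 2.0000: CF_t = 2.500000, DF = 0.940330, PV = 2.350825
  t = 2.5000: CF_t = 2.500000, DF = 0.925977, PV = 2.314943
  t = 3.0000: CF_t = 102.500000, DF = 0.911844, PV = 93.463986
Price P = sum_t PV_t = 105.403124
Convexity numerator sum_t t*(t + 1/m) * CF_t / (1+y/m)^(m*t + 2):
  t = 0.5000: term = 1.193631
  t = 1.0000: term = 3.526237
  t = 1.5000: term = 6.944830
  t = 2.0000: term = 11.398047
  t = 2.5000: term = 16.836111
  t = 3.0000: term = 951.642310
Convexity = (1/P) * sum = 991.541167 / 105.403124 = 9.407133
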